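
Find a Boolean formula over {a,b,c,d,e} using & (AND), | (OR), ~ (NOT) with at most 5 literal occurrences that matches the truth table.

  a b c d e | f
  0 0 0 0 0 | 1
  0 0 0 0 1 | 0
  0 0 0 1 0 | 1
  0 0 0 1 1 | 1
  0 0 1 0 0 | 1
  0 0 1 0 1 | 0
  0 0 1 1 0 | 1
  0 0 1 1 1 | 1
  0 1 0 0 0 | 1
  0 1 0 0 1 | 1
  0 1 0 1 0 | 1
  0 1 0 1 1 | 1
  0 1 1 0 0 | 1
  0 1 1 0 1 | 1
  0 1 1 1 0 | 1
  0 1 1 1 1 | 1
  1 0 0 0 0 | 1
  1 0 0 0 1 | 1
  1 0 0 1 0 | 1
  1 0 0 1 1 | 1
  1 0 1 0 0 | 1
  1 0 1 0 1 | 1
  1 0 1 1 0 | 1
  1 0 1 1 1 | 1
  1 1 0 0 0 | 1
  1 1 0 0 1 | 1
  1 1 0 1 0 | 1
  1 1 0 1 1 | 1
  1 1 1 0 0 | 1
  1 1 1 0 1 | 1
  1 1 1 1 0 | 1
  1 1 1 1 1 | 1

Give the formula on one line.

  (d | a) = 00110011001100111111111111111111
  (b | (d | a)) = 00110011111111111111111111111111
  ~e = 10101010101010101010101010101010
  ((b | (d | a)) | ~e) = 10111011111111111111111111111111

((b | (d | a)) | ~e)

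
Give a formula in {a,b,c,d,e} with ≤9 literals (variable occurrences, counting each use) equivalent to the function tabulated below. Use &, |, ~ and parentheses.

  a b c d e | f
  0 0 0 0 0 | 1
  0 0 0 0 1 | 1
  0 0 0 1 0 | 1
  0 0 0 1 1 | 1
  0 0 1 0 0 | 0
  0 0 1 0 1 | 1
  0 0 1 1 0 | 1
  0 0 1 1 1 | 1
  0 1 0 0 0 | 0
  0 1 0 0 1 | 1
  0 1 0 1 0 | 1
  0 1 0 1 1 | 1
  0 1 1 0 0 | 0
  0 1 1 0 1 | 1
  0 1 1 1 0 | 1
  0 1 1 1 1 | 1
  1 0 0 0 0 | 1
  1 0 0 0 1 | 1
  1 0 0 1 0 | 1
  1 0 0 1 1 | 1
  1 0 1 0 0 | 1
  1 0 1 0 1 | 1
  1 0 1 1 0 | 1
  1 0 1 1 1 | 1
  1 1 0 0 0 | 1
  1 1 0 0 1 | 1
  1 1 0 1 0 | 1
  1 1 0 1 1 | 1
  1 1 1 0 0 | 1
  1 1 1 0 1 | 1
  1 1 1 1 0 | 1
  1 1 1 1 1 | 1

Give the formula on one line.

((((~c | a) & (c | ~d)) & ~b) | ((e | d) | a))

  ~c = 11110000111100001111000011110000
  (~c | a) = 11110000111100001111111111111111
  ~d = 11001100110011001100110011001100
  (c | ~d) = 11001111110011111100111111001111
  ((~c | a) & (c | ~d)) = 11000000110000001100111111001111
  ~b = 11111111000000001111111100000000
  (((~c | a) & (c | ~d)) & ~b) = 11000000000000001100111100000000
  (e | d) = 01110111011101110111011101110111
  ((e | d) | a) = 01110111011101111111111111111111
  ((((~c | a) & (c | ~d)) & ~b) | ((e | d) | a)) = 11110111011101111111111111111111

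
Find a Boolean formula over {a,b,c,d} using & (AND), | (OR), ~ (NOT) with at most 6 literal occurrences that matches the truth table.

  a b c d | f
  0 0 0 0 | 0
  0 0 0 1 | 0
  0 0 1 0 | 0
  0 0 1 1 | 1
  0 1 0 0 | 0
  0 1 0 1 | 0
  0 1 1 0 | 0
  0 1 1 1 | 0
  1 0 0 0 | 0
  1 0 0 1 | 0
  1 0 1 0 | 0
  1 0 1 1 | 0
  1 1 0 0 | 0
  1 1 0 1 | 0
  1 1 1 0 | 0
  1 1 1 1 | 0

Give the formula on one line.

(((~a & c) & (d | ~c)) & (d & ~b))

  ~a = 1111111100000000
  (~a & c) = 0011001100000000
  ~c = 1100110011001100
  (d | ~c) = 1101110111011101
  ((~a & c) & (d | ~c)) = 0001000100000000
  ~b = 1111000011110000
  (d & ~b) = 0101000001010000
  (((~a & c) & (d | ~c)) & (d & ~b)) = 0001000000000000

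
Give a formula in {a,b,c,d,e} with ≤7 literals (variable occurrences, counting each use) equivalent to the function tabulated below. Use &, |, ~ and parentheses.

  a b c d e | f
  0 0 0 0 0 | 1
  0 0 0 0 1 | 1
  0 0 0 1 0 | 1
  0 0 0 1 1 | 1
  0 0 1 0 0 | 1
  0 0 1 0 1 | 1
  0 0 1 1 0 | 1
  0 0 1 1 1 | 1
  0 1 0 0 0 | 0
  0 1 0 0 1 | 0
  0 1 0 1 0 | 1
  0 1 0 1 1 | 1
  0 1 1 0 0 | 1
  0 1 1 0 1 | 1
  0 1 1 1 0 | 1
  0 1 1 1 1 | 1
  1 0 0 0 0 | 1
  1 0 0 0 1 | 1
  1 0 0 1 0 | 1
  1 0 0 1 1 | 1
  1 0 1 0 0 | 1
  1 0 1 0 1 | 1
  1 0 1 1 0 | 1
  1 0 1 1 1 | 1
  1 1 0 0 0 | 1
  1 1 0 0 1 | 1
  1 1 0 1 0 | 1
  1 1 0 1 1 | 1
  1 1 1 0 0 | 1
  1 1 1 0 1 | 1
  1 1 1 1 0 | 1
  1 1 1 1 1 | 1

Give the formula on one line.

((c | (~c & ~b)) | (((e | b) & d) | a))

  ~c = 11110000111100001111000011110000
  ~b = 11111111000000001111111100000000
  (~c & ~b) = 11110000000000001111000000000000
  (c | (~c & ~b)) = 11111111000011111111111100001111
  (e | b) = 01010101111111110101010111111111
  ((e | b) & d) = 00010001001100110001000100110011
  (((e | b) & d) | a) = 00010001001100111111111111111111
  ((c | (~c & ~b)) | (((e | b) & d) | a)) = 11111111001111111111111111111111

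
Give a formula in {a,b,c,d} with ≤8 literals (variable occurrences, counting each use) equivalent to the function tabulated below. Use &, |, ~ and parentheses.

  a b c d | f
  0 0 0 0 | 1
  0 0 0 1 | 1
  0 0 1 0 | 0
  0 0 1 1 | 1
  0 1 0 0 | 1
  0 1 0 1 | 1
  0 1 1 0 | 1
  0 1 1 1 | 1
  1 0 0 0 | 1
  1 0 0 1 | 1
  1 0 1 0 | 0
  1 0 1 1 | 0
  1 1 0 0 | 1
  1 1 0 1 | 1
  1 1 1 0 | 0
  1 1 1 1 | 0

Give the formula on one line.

(((~a & (c & b)) | ~c) | (~a & d))

  ~a = 1111111100000000
  (c & b) = 0000001100000011
  (~a & (c & b)) = 0000001100000000
  ~c = 1100110011001100
  ((~a & (c & b)) | ~c) = 1100111111001100
  (~a & d) = 0101010100000000
  (((~a & (c & b)) | ~c) | (~a & d)) = 1101111111001100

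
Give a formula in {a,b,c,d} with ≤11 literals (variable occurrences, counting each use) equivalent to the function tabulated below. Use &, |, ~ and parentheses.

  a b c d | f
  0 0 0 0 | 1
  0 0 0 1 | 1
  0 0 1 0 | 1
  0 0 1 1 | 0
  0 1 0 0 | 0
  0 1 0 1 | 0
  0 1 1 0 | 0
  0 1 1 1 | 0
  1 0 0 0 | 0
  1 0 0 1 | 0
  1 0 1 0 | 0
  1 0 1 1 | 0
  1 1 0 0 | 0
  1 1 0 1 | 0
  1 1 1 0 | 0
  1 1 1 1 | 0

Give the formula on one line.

  ~d = 1010101010101010
  ~c = 1100110011001100
  (~d | ~c) = 1110111011101110
  (b | (~d | ~c)) = 1110111111101111
  (a | (b | (~d | ~c))) = 1110111111111111
  ~a = 1111111100000000
  ((a | (b | (~d | ~c))) & ~a) = 1110111100000000
  ~b = 1111000011110000
  (~a | ~d) = 1111111110101010
  (~b & (~a | ~d)) = 1111000010100000
  (((a | (b | (~d | ~c))) & ~a) & (~b & (~a | ~d))) = 1110000000000000

(((a | (b | (~d | ~c))) & ~a) & (~b & (~a | ~d)))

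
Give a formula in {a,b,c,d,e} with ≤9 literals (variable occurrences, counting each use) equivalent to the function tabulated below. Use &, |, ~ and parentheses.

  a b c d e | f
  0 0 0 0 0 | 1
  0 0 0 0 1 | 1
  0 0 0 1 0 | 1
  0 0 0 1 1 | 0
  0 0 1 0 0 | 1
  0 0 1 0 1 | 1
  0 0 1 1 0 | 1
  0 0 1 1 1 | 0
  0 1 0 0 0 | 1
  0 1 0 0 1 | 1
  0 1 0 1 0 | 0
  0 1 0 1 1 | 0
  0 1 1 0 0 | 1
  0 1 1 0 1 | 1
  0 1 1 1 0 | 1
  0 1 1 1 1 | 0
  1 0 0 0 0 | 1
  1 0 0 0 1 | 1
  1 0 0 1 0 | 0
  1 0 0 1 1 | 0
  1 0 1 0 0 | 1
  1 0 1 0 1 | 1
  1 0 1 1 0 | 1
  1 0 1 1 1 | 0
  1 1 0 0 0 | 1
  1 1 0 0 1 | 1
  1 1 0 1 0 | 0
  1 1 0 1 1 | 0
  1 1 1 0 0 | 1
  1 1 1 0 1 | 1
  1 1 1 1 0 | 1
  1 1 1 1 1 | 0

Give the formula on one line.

  ~d = 11001100110011001100110011001100
  ~e = 10101010101010101010101010101010
  (c & ~e) = 00001010000010100000101000001010
  (~d | (c & ~e)) = 11001110110011101100111011001110
  ~b = 11111111000000001111111100000000
  ~c = 11110000111100001111000011110000
  (~b & ~c) = 11110000000000001111000000000000
  ~a = 11111111111111110000000000000000
  (~a & ~e) = 10101010101010100000000000000000
  ((~a & ~e) | ~d) = 11101110111011101100110011001100
  ((~b & ~c) & ((~a & ~e) | ~d)) = 11100000000000001100000000000000
  ((~d | (c & ~e)) | ((~b & ~c) & ((~a & ~e) | ~d))) = 11101110110011101100111011001110

((~d | (c & ~e)) | ((~b & ~c) & ((~a & ~e) | ~d)))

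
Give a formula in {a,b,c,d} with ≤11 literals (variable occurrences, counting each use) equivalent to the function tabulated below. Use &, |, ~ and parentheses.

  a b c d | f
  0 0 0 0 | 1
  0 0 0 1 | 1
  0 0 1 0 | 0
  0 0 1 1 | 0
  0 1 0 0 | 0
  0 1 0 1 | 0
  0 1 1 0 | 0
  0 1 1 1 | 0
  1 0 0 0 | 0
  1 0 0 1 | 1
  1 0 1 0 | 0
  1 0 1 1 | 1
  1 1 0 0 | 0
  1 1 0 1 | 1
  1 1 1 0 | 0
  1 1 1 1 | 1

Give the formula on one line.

((a & d) | ((a | ~b) & (~c & (~a | (c | d)))))

  (a & d) = 0000000001010101
  ~b = 1111000011110000
  (a | ~b) = 1111000011111111
  ~c = 1100110011001100
  ~a = 1111111100000000
  (c | d) = 0111011101110111
  (~a | (c | d)) = 1111111101110111
  (~c & (~a | (c | d))) = 1100110001000100
  ((a | ~b) & (~c & (~a | (c | d)))) = 1100000001000100
  ((a & d) | ((a | ~b) & (~c & (~a | (c | d))))) = 1100000001010101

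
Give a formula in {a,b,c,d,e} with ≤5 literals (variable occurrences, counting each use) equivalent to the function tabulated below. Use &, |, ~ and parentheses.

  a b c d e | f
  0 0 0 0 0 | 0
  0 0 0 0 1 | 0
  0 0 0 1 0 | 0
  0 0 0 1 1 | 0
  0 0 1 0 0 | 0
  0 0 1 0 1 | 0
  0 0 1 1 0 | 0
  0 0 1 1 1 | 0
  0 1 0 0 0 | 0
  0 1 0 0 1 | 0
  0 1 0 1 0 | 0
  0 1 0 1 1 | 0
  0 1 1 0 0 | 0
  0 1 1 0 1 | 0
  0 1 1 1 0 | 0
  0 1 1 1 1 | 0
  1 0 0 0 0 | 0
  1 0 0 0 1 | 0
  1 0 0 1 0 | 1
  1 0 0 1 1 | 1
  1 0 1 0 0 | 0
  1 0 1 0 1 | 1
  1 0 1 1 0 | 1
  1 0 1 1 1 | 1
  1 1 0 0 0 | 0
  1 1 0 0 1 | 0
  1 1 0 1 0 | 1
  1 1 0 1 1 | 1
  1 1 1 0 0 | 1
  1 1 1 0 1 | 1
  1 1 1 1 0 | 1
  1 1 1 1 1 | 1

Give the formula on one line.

  (b | e) = 01010101111111110101010111111111
  ((b | e) & c) = 00000101000011110000010100001111
  (d | ((b | e) & c)) = 00110111001111110011011100111111
  (a & (d | ((b | e) & c))) = 00000000000000000011011100111111

(a & (d | ((b | e) & c)))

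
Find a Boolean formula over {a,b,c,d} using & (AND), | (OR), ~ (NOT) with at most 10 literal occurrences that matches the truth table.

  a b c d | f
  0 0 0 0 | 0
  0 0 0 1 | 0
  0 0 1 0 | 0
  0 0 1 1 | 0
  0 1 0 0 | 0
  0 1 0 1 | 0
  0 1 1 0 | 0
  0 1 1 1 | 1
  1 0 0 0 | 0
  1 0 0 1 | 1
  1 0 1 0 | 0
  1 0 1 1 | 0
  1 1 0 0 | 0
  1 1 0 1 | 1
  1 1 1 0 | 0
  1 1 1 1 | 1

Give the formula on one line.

  (a | c) = 0011001111111111
  ~c = 1100110011001100
  (b | ~c) = 1100111111001111
  (a & b) = 0000000000001111
  ((a & b) | d) = 0101010101011111
  ~a = 1111111100000000
  (((a & b) | d) | ~a) = 1111111101011111
  ((b | ~c) & (((a & b) | d) | ~a)) = 1100111101001111
  ((a | c) & ((b | ~c) & (((a & b) | d) | ~a))) = 0000001101001111
  (((a | c) & ((b | ~c) & (((a & b) | d) | ~a))) & d) = 0000000101000101

(((a | c) & ((b | ~c) & (((a & b) | d) | ~a))) & d)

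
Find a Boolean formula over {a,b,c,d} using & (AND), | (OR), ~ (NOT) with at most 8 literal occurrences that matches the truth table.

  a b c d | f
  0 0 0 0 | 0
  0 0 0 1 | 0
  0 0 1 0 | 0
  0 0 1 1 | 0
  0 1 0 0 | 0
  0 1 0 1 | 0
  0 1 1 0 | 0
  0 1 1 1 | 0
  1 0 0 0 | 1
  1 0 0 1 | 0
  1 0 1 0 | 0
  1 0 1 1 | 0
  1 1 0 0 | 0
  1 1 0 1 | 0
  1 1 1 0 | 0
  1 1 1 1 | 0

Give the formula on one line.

  ~c = 1100110011001100
  (~c | b) = 1100111111001111
  ~b = 1111000011110000
  (b & c) = 0000001100000011
  ~d = 1010101010101010
  (a & ~b) = 0000000011110000
  (~d & (a & ~b)) = 0000000010100000
  ((b & c) | (~d & (a & ~b))) = 0000001110100011
  (~b & ((b & c) | (~d & (a & ~b)))) = 0000000010100000
  ((~c | b) & (~b & ((b & c) | (~d & (a & ~b))))) = 0000000010000000

((~c | b) & (~b & ((b & c) | (~d & (a & ~b)))))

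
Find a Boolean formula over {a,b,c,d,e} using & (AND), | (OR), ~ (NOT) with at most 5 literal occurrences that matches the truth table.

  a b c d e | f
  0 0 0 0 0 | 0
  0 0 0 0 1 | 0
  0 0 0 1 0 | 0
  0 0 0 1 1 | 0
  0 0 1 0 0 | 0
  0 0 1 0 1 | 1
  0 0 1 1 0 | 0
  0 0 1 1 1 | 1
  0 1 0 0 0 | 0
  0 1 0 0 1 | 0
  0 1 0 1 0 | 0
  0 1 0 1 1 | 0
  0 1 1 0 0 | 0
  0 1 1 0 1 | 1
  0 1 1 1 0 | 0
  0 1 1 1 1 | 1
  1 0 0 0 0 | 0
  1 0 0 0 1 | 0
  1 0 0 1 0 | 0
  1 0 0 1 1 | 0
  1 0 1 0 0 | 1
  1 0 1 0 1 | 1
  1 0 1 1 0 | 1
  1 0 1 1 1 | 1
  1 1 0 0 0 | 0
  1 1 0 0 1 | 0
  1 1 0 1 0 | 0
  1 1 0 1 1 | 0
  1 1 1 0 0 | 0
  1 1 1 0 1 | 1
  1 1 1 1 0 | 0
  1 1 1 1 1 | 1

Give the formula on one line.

((e | ((e | ~b) & a)) & c)

  ~b = 11111111000000001111111100000000
  (e | ~b) = 11111111010101011111111101010101
  ((e | ~b) & a) = 00000000000000001111111101010101
  (e | ((e | ~b) & a)) = 01010101010101011111111101010101
  ((e | ((e | ~b) & a)) & c) = 00000101000001010000111100000101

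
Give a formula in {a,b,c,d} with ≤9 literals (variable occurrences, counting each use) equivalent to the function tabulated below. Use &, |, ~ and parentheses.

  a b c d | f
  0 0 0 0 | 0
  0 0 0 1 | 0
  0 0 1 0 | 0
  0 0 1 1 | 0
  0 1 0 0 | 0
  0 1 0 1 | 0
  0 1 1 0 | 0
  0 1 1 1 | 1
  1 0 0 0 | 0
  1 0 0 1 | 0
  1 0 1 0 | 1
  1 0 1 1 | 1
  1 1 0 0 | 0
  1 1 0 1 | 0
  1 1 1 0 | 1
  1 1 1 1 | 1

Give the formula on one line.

  (d | a) = 0101010111111111
  (c & (d | a)) = 0001000100110011
  ~c = 1100110011001100
  (~c & d) = 0100010001000100
  ~b = 1111000011110000
  (~b & ~c) = 1100000011000000
  ((~c & d) | (~b & ~c)) = 1100010011000100
  (((~c & d) | (~b & ~c)) | a) = 1100010011111111
  ((((~c & d) | (~b & ~c)) | a) | b) = 1100111111111111
  ((c & (d | a)) & ((((~c & d) | (~b & ~c)) | a) | b)) = 0000000100110011

((c & (d | a)) & ((((~c & d) | (~b & ~c)) | a) | b))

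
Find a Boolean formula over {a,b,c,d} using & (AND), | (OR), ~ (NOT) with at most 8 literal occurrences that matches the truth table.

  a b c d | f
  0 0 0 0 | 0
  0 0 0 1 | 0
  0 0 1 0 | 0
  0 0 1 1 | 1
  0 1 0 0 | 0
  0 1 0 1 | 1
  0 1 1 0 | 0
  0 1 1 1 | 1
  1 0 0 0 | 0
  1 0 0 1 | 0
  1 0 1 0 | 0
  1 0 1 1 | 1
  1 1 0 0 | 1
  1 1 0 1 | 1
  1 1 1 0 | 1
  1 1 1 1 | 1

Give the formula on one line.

  (a & b) = 0000000000001111
  (b | c) = 0011111100111111
  (d & (b | c)) = 0001010100010101
  ((a & b) | (d & (b | c))) = 0001010100011111

((a & b) | (d & (b | c)))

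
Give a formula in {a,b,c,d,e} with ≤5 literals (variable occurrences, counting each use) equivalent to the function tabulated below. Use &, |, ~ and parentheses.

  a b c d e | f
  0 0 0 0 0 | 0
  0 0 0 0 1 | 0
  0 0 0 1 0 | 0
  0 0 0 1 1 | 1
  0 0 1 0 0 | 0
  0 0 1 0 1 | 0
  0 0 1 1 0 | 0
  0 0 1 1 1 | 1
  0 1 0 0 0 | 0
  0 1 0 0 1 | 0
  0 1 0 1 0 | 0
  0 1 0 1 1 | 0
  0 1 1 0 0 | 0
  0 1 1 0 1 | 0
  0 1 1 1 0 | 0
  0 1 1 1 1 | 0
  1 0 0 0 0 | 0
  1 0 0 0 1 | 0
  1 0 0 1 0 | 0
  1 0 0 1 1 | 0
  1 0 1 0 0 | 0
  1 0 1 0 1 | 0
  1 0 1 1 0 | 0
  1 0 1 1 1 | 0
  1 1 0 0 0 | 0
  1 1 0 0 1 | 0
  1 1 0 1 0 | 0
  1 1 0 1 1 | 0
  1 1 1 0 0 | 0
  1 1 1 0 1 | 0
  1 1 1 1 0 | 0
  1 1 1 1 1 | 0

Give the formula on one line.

((a | ~b) & ((e & ~a) & d))

  ~b = 11111111000000001111111100000000
  (a | ~b) = 11111111000000001111111111111111
  ~a = 11111111111111110000000000000000
  (e & ~a) = 01010101010101010000000000000000
  ((e & ~a) & d) = 00010001000100010000000000000000
  ((a | ~b) & ((e & ~a) & d)) = 00010001000000000000000000000000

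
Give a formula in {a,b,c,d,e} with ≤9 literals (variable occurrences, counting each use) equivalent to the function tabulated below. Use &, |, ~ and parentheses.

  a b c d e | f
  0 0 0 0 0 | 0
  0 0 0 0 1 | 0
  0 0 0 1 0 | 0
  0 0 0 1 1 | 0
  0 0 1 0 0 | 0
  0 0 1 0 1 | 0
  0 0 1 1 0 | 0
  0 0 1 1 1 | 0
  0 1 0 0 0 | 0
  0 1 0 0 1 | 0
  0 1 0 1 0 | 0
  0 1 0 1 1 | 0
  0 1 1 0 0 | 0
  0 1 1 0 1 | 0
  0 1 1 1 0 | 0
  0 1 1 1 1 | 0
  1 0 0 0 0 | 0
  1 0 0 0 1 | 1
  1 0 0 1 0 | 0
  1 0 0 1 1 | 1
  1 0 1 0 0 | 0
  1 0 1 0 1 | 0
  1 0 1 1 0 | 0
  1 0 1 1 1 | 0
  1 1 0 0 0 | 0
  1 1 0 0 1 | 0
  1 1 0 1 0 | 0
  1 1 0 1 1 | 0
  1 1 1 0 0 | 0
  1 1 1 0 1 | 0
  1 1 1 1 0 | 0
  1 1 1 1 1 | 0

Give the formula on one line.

  ~c = 11110000111100001111000011110000
  (a & ~c) = 00000000000000001111000011110000
  (c | e) = 01011111010111110101111101011111
  ~b = 11111111000000001111111100000000
  (~c & ~b) = 11110000000000001111000000000000
  ((c | e) & (~c & ~b)) = 01010000000000000101000000000000
  ((a & ~c) & ((c | e) & (~c & ~b))) = 00000000000000000101000000000000

((a & ~c) & ((c | e) & (~c & ~b)))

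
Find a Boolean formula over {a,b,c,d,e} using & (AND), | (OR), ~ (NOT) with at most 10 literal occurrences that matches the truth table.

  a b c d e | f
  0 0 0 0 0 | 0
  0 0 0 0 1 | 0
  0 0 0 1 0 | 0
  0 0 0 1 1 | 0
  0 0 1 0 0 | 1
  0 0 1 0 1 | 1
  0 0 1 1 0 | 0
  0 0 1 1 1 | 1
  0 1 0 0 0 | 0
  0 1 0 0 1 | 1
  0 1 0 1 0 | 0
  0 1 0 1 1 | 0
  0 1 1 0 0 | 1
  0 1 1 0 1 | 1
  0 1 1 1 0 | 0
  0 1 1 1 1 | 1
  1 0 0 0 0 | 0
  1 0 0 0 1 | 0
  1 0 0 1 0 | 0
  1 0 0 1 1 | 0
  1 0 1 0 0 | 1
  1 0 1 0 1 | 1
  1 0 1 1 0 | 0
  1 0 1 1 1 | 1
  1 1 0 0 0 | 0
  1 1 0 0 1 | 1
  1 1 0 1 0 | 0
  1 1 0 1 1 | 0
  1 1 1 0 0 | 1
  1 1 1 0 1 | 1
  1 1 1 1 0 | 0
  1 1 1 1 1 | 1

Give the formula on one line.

  ~d = 11001100110011001100110011001100
  (b | ~d) = 11001100111111111100110011111111
  (~d | e) = 11011101110111011101110111011101
  ((b | ~d) & (~d | e)) = 11001100110111011100110011011101
  (e | ((b | ~d) & (~d | e))) = 11011101110111011101110111011101
  (e & ~d) = 01000100010001000100010001000100
  ((e & ~d) & b) = 00000000010001000000000001000100
  (((e & ~d) & b) | c) = 00001111010011110000111101001111
  ((e | ((b | ~d) & (~d | e))) & (((e & ~d) & b) | c)) = 00001101010011010000110101001101

((e | ((b | ~d) & (~d | e))) & (((e & ~d) & b) | c))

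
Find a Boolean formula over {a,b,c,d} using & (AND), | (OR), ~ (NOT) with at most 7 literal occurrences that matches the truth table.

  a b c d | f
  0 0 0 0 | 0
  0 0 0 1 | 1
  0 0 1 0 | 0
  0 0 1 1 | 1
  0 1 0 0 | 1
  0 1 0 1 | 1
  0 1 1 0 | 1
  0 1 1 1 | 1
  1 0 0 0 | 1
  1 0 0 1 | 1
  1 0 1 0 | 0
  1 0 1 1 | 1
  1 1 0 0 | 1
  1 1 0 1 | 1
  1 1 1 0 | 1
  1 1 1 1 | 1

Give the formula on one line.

  ~c = 1100110011001100
  (~c & a) = 0000000011001100
  ~b = 1111000011110000
  (~b & a) = 0000000011110000
  ((~c & a) & (~b & a)) = 0000000011000000
  (b | d) = 0101111101011111
  (((~c & a) & (~b & a)) | (b | d)) = 0101111111011111

(((~c & a) & (~b & a)) | (b | d))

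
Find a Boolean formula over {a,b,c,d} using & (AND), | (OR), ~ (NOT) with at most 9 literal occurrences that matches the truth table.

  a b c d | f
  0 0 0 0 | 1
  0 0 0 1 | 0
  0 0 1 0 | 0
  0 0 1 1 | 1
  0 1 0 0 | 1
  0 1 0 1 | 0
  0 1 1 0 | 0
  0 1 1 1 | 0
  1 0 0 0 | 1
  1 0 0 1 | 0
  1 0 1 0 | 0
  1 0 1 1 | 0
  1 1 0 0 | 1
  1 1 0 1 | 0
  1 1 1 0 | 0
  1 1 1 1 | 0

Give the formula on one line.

(((d & ~b) | ~c) & ((~a | ~c) & (~d | c)))

  ~b = 1111000011110000
  (d & ~b) = 0101000001010000
  ~c = 1100110011001100
  ((d & ~b) | ~c) = 1101110011011100
  ~a = 1111111100000000
  (~a | ~c) = 1111111111001100
  ~d = 1010101010101010
  (~d | c) = 1011101110111011
  ((~a | ~c) & (~d | c)) = 1011101110001000
  (((d & ~b) | ~c) & ((~a | ~c) & (~d | c))) = 1001100010001000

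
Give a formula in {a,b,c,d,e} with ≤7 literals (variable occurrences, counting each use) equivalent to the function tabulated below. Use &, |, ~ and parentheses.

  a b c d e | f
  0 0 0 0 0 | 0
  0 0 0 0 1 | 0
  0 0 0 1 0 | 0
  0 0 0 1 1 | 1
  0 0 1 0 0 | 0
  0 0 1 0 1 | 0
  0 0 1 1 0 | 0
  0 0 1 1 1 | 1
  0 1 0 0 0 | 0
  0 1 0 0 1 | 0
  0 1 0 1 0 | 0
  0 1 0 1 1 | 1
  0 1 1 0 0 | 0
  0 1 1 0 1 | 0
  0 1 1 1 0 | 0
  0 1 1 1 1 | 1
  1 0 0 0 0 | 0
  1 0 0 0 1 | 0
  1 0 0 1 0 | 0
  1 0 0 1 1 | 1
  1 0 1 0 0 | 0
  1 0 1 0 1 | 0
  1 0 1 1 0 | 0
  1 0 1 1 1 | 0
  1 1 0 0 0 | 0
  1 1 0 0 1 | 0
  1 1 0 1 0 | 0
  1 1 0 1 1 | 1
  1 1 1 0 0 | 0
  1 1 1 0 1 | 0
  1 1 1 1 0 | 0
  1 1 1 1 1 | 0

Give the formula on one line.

((d & e) & (~c | (e & ~a)))

  (d & e) = 00010001000100010001000100010001
  ~c = 11110000111100001111000011110000
  ~a = 11111111111111110000000000000000
  (e & ~a) = 01010101010101010000000000000000
  (~c | (e & ~a)) = 11110101111101011111000011110000
  ((d & e) & (~c | (e & ~a))) = 00010001000100010001000000010000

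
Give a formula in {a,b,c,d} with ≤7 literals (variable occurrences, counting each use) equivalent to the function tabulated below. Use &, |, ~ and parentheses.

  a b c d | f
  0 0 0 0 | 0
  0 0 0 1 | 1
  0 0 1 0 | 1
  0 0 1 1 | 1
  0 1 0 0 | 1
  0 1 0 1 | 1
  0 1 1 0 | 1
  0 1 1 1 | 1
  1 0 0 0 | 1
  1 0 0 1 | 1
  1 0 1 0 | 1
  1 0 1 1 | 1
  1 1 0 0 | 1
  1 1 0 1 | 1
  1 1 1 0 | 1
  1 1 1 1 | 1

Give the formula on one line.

((d | (b | a)) | c)

  (b | a) = 0000111111111111
  (d | (b | a)) = 0101111111111111
  ((d | (b | a)) | c) = 0111111111111111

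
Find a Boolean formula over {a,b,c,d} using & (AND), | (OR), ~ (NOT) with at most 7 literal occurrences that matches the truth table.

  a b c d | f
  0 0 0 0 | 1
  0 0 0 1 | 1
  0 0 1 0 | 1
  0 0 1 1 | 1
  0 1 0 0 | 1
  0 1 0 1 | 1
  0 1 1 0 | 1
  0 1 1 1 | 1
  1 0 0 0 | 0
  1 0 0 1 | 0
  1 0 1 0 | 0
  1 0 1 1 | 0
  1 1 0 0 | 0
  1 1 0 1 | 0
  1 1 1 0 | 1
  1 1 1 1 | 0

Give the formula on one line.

  ~a = 1111111100000000
  ~d = 1010101010101010
  (~d & b) = 0000101000001010
  ~c = 1100110011001100
  ((~d & b) | ~c) = 1100111011001110
  (((~d & b) | ~c) & c) = 0000001000000010
  (~a | (((~d & b) | ~c) & c)) = 1111111100000010

(~a | (((~d & b) | ~c) & c))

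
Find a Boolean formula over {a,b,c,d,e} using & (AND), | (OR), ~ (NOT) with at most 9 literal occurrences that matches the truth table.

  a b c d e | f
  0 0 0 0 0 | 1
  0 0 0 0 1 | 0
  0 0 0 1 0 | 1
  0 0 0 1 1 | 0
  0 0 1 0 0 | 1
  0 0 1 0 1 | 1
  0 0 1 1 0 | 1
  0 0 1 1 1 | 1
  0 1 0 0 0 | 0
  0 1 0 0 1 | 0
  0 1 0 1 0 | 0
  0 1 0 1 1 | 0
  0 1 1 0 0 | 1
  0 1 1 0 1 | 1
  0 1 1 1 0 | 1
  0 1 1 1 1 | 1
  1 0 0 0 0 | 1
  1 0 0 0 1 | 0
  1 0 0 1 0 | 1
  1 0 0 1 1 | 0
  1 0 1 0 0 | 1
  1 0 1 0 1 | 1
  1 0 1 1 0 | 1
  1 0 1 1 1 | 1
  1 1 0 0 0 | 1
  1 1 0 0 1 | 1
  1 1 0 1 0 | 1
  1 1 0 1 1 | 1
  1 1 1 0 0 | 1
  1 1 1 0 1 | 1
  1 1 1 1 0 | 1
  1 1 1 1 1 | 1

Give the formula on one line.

(c | ((b & (a & ~c)) | (~e & ~b)))

  ~c = 11110000111100001111000011110000
  (a & ~c) = 00000000000000001111000011110000
  (b & (a & ~c)) = 00000000000000000000000011110000
  ~e = 10101010101010101010101010101010
  ~b = 11111111000000001111111100000000
  (~e & ~b) = 10101010000000001010101000000000
  ((b & (a & ~c)) | (~e & ~b)) = 10101010000000001010101011110000
  (c | ((b & (a & ~c)) | (~e & ~b))) = 10101111000011111010111111111111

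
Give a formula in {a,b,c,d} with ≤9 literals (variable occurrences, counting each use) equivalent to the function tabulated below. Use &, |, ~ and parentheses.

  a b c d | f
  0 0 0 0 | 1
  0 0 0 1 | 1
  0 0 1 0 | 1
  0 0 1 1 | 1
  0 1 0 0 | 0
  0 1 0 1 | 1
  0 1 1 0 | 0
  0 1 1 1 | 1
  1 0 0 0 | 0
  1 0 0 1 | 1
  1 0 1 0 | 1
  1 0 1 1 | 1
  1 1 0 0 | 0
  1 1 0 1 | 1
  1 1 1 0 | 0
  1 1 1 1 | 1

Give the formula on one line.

(d | ((c | (~c & (~a | c))) & (~b & ~d)))

  ~c = 1100110011001100
  ~a = 1111111100000000
  (~a | c) = 1111111100110011
  (~c & (~a | c)) = 1100110000000000
  (c | (~c & (~a | c))) = 1111111100110011
  ~b = 1111000011110000
  ~d = 1010101010101010
  (~b & ~d) = 1010000010100000
  ((c | (~c & (~a | c))) & (~b & ~d)) = 1010000000100000
  (d | ((c | (~c & (~a | c))) & (~b & ~d))) = 1111010101110101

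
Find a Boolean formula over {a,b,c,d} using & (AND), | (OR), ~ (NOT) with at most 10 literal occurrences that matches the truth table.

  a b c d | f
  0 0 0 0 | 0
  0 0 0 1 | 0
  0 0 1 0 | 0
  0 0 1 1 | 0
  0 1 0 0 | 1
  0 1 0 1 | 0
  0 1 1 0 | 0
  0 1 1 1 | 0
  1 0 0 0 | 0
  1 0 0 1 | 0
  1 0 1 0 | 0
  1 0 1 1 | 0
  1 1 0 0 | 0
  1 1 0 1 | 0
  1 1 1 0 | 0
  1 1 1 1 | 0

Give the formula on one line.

(((b & d) | (((c & ~d) | (b & ~a)) & ~d)) & (~d & ~c))

  (b & d) = 0000010100000101
  ~d = 1010101010101010
  (c & ~d) = 0010001000100010
  ~a = 1111111100000000
  (b & ~a) = 0000111100000000
  ((c & ~d) | (b & ~a)) = 0010111100100010
  (((c & ~d) | (b & ~a)) & ~d) = 0010101000100010
  ((b & d) | (((c & ~d) | (b & ~a)) & ~d)) = 0010111100100111
  ~c = 1100110011001100
  (~d & ~c) = 1000100010001000
  (((b & d) | (((c & ~d) | (b & ~a)) & ~d)) & (~d & ~c)) = 0000100000000000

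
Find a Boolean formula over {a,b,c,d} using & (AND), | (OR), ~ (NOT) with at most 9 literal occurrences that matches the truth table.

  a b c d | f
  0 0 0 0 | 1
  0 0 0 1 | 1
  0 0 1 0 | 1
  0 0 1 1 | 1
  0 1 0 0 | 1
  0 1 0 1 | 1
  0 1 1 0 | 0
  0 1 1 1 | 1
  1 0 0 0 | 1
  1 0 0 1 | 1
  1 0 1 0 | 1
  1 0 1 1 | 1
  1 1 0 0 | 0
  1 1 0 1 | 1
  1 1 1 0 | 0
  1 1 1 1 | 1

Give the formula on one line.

((((d | ~c) & (~a | c)) & ~a) | (d | ~b))

  ~c = 1100110011001100
  (d | ~c) = 1101110111011101
  ~a = 1111111100000000
  (~a | c) = 1111111100110011
  ((d | ~c) & (~a | c)) = 1101110100010001
  (((d | ~c) & (~a | c)) & ~a) = 1101110100000000
  ~b = 1111000011110000
  (d | ~b) = 1111010111110101
  ((((d | ~c) & (~a | c)) & ~a) | (d | ~b)) = 1111110111110101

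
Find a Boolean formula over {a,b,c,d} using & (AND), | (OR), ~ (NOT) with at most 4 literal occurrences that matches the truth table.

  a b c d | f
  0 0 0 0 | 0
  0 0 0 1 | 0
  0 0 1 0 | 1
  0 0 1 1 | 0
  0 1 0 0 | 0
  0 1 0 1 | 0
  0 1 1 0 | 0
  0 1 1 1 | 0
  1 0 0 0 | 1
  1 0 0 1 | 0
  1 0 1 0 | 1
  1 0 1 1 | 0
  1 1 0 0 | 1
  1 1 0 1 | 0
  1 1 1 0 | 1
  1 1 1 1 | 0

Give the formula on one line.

(~d & ((c & ~b) | a))

  ~d = 1010101010101010
  ~b = 1111000011110000
  (c & ~b) = 0011000000110000
  ((c & ~b) | a) = 0011000011111111
  (~d & ((c & ~b) | a)) = 0010000010101010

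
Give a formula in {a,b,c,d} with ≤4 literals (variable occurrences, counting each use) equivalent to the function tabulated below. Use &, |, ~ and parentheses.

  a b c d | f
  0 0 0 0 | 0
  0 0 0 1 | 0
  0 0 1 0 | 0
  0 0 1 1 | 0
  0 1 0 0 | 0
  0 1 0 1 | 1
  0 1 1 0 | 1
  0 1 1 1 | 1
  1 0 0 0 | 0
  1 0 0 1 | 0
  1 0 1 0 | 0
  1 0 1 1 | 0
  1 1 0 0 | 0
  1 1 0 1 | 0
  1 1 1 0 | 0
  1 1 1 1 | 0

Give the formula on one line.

  ~a = 1111111100000000
  (~a & b) = 0000111100000000
  (c | d) = 0111011101110111
  ((~a & b) & (c | d)) = 0000011100000000

((~a & b) & (c | d))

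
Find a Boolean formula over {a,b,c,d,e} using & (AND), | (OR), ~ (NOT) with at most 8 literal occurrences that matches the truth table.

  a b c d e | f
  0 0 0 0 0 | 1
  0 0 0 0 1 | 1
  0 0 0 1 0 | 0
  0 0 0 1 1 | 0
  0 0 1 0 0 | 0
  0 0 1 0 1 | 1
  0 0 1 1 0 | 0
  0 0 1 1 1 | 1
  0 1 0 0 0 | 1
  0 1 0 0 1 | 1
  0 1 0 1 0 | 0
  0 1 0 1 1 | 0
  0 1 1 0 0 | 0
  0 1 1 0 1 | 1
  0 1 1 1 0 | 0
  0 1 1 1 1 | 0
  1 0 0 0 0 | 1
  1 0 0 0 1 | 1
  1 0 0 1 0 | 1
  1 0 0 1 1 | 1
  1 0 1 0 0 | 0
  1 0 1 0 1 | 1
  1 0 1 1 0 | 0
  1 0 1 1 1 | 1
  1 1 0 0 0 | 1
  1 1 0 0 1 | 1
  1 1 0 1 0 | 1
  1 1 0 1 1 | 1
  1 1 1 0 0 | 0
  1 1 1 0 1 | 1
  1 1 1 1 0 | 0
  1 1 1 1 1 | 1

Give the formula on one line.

(((((a & ~b) | (~b & c)) | a) | ~d) & (e | ~c))

  ~b = 11111111000000001111111100000000
  (a & ~b) = 00000000000000001111111100000000
  (~b & c) = 00001111000000000000111100000000
  ((a & ~b) | (~b & c)) = 00001111000000001111111100000000
  (((a & ~b) | (~b & c)) | a) = 00001111000000001111111111111111
  ~d = 11001100110011001100110011001100
  ((((a & ~b) | (~b & c)) | a) | ~d) = 11001111110011001111111111111111
  ~c = 11110000111100001111000011110000
  (e | ~c) = 11110101111101011111010111110101
  (((((a & ~b) | (~b & c)) | a) | ~d) & (e | ~c)) = 11000101110001001111010111110101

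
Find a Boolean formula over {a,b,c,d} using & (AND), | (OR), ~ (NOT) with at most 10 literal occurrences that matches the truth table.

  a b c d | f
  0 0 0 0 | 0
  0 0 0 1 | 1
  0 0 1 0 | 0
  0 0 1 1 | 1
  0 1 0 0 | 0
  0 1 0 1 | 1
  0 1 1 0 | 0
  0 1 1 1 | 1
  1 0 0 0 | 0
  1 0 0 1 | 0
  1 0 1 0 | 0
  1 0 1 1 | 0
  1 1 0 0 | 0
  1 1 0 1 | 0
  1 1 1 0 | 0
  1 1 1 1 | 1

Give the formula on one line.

((d & ~a) | (a & (d & ((c & b) | (~d & ~c)))))

  ~a = 1111111100000000
  (d & ~a) = 0101010100000000
  (c & b) = 0000001100000011
  ~d = 1010101010101010
  ~c = 1100110011001100
  (~d & ~c) = 1000100010001000
  ((c & b) | (~d & ~c)) = 1000101110001011
  (d & ((c & b) | (~d & ~c))) = 0000000100000001
  (a & (d & ((c & b) | (~d & ~c)))) = 0000000000000001
  ((d & ~a) | (a & (d & ((c & b) | (~d & ~c))))) = 0101010100000001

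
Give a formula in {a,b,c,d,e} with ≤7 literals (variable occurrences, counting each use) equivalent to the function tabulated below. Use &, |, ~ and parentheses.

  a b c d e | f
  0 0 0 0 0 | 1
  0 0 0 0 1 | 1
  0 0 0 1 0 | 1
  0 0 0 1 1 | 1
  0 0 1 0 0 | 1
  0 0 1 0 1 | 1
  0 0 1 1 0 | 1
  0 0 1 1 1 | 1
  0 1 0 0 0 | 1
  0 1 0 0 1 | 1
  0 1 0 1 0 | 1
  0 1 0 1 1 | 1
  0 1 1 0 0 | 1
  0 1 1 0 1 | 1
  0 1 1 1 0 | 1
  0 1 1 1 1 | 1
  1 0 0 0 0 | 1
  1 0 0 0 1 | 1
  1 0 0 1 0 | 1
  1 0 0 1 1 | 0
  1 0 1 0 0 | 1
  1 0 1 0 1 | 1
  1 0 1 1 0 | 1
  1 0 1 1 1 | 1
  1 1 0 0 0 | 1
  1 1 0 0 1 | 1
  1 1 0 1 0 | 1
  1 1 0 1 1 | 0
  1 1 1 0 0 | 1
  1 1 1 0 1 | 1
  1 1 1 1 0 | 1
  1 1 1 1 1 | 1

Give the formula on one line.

((~e | (((~b & ~e) | e) & (c | ~d))) | ~a)

  ~e = 10101010101010101010101010101010
  ~b = 11111111000000001111111100000000
  (~b & ~e) = 10101010000000001010101000000000
  ((~b & ~e) | e) = 11111111010101011111111101010101
  ~d = 11001100110011001100110011001100
  (c | ~d) = 11001111110011111100111111001111
  (((~b & ~e) | e) & (c | ~d)) = 11001111010001011100111101000101
  (~e | (((~b & ~e) | e) & (c | ~d))) = 11101111111011111110111111101111
  ~a = 11111111111111110000000000000000
  ((~e | (((~b & ~e) | e) & (c | ~d))) | ~a) = 11111111111111111110111111101111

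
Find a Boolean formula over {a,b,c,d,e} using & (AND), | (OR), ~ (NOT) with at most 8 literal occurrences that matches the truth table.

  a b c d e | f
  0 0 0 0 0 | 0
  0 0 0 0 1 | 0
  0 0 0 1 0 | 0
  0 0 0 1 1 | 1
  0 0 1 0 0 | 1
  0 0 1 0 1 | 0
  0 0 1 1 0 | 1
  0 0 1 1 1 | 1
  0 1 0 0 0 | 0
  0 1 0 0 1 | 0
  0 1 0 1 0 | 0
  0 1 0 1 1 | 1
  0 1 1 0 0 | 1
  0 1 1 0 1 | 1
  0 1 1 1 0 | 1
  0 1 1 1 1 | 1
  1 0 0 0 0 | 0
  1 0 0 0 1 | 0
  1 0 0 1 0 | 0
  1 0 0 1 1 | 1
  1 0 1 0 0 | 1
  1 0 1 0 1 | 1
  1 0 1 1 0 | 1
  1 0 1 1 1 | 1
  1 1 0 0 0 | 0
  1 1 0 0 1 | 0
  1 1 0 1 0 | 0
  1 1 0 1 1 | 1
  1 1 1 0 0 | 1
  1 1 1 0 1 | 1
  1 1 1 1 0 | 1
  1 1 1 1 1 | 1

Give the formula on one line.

  ~e = 10101010101010101010101010101010
  (b | ~e) = 10101010111111111010101011111111
  (d | (b | ~e)) = 10111011111111111011101111111111
  (a | (d | (b | ~e))) = 10111011111111111111111111111111
  (d & e) = 00010001000100010001000100010001
  ((d & e) | c) = 00011111000111110001111100011111
  ((a | (d | (b | ~e))) & ((d & e) | c)) = 00011011000111110001111100011111

((a | (d | (b | ~e))) & ((d & e) | c))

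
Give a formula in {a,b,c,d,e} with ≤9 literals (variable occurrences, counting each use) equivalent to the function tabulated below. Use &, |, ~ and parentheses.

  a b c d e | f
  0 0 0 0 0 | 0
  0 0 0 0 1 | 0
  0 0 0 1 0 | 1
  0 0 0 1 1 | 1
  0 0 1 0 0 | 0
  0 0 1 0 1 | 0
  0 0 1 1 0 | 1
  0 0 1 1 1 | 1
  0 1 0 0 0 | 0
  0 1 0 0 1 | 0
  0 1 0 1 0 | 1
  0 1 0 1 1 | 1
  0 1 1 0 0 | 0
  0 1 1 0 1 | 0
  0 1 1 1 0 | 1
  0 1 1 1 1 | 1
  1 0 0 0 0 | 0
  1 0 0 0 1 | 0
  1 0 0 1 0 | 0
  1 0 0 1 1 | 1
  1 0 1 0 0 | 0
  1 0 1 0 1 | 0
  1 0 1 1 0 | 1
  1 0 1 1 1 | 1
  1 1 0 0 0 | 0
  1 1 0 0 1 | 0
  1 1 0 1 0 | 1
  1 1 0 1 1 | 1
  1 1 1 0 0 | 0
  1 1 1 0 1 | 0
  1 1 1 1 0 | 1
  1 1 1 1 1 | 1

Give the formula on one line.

(d & (((e | b) | c) | (~a & ~c)))

  (e | b) = 01010101111111110101010111111111
  ((e | b) | c) = 01011111111111110101111111111111
  ~a = 11111111111111110000000000000000
  ~c = 11110000111100001111000011110000
  (~a & ~c) = 11110000111100000000000000000000
  (((e | b) | c) | (~a & ~c)) = 11111111111111110101111111111111
  (d & (((e | b) | c) | (~a & ~c))) = 00110011001100110001001100110011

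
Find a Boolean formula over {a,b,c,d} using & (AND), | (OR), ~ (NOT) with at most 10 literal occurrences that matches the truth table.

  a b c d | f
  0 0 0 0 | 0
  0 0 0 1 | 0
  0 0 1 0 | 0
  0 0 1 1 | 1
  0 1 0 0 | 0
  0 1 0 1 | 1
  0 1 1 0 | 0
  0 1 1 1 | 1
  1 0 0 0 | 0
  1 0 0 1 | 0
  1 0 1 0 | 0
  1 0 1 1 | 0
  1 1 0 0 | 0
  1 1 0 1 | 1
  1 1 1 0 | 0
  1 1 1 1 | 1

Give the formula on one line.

  (a | c) = 0011001111111111
  ~a = 1111111100000000
  (~a & b) = 0000111100000000
  ((a | c) | (~a & b)) = 0011111111111111
  (~a | b) = 1111111100001111
  ((~a | b) & d) = 0101010100000101
  (((a | c) | (~a & b)) & ((~a | b) & d)) = 0001010100000101

(((a | c) | (~a & b)) & ((~a | b) & d))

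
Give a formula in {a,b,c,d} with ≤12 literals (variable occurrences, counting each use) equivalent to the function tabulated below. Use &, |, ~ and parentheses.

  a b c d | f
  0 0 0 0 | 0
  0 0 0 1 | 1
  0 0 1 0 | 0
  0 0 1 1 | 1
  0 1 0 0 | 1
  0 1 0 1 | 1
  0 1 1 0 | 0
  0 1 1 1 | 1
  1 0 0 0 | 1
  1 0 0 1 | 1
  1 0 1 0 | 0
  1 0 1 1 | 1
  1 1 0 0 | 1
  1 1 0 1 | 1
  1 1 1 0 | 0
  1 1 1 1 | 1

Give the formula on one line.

  ~a = 1111111100000000
  (d & ~a) = 0101010100000000
  ~c = 1100110011001100
  (a & ~c) = 0000000011001100
  ((d & ~a) | (a & ~c)) = 0101010111001100
  (((d & ~a) | (a & ~c)) | d) = 0101010111011101
  ~d = 1010101010101010
  (~c & ~d) = 1000100010001000
  (~d & b) = 0000101000001010
  ((~c & ~d) & (~d & b)) = 0000100000001000
  ((((d & ~a) | (a & ~c)) | d) | ((~c & ~d) & (~d & b))) = 0101110111011101

((((d & ~a) | (a & ~c)) | d) | ((~c & ~d) & (~d & b)))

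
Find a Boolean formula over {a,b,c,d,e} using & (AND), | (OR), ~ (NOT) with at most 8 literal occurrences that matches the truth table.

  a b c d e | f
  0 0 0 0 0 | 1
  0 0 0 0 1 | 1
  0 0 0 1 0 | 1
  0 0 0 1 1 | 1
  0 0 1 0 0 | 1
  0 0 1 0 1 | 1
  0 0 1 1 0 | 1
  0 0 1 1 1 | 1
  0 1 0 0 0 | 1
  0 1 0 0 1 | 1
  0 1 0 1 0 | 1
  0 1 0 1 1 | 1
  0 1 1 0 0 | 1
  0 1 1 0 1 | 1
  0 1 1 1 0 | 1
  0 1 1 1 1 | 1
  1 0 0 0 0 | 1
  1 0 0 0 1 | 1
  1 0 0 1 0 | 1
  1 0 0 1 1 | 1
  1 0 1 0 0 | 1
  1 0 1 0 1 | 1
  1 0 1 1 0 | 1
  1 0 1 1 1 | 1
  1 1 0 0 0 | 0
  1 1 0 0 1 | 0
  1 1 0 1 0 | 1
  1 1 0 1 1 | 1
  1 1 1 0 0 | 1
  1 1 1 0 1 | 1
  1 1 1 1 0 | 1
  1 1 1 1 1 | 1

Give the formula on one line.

(((((~c | d) & ~b) | d) | c) | (~a | (d & b)))

  ~c = 11110000111100001111000011110000
  (~c | d) = 11110011111100111111001111110011
  ~b = 11111111000000001111111100000000
  ((~c | d) & ~b) = 11110011000000001111001100000000
  (((~c | d) & ~b) | d) = 11110011001100111111001100110011
  ((((~c | d) & ~b) | d) | c) = 11111111001111111111111100111111
  ~a = 11111111111111110000000000000000
  (d & b) = 00000000001100110000000000110011
  (~a | (d & b)) = 11111111111111110000000000110011
  (((((~c | d) & ~b) | d) | c) | (~a | (d & b))) = 11111111111111111111111100111111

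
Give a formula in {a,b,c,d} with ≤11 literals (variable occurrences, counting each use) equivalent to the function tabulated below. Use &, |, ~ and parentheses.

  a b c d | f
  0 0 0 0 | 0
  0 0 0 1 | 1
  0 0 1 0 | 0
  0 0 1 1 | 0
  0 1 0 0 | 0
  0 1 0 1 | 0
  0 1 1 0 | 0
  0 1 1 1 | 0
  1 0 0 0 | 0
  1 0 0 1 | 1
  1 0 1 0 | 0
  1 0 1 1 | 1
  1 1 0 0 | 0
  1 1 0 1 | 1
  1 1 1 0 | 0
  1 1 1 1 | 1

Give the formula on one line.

  (a & d) = 0000000001010101
  ~c = 1100110011001100
  (a | ~c) = 1100110011111111
  ((a | ~c) | b) = 1100111111111111
  ~b = 1111000011110000
  (((a | ~c) | b) & ~b) = 1100000011110000
  (a | ~b) = 1111000011111111
  ((a | ~b) & d) = 0101000001010101
  ((((a | ~c) | b) & ~b) & ((a | ~b) & d)) = 0100000001010000
  ((a & d) | ((((a | ~c) | b) & ~b) & ((a | ~b) & d))) = 0100000001010101

((a & d) | ((((a | ~c) | b) & ~b) & ((a | ~b) & d)))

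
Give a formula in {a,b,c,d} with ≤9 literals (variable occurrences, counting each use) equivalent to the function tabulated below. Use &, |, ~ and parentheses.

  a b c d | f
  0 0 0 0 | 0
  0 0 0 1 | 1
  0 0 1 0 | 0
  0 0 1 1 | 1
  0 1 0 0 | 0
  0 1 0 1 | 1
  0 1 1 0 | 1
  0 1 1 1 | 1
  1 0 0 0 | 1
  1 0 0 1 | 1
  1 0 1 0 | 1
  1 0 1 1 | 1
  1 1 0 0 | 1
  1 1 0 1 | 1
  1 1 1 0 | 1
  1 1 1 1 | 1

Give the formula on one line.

((d | (c | a)) & ((a | d) | b))

  (c | a) = 0011001111111111
  (d | (c | a)) = 0111011111111111
  (a | d) = 0101010111111111
  ((a | d) | b) = 0101111111111111
  ((d | (c | a)) & ((a | d) | b)) = 0101011111111111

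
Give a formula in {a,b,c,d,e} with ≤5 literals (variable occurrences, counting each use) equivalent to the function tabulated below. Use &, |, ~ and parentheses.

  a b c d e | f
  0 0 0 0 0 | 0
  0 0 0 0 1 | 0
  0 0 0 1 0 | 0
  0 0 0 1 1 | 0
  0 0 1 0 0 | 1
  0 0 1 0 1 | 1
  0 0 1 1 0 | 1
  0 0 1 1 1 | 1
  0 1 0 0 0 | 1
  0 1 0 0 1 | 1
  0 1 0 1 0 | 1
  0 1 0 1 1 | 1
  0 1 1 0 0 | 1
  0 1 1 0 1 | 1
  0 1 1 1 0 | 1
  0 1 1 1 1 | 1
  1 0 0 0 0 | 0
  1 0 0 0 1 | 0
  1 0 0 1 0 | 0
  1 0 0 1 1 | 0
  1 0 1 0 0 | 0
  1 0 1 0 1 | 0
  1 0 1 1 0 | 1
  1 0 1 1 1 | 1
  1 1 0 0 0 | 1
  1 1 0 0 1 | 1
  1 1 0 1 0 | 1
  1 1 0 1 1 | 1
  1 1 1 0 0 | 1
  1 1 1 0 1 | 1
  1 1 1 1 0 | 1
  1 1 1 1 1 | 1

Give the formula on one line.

  (d & c) = 00000011000000110000001100000011
  ((d & c) | b) = 00000011111111110000001111111111
  ~a = 11111111111111110000000000000000
  (c & ~a) = 00001111000011110000000000000000
  (((d & c) | b) | (c & ~a)) = 00001111111111110000001111111111

(((d & c) | b) | (c & ~a))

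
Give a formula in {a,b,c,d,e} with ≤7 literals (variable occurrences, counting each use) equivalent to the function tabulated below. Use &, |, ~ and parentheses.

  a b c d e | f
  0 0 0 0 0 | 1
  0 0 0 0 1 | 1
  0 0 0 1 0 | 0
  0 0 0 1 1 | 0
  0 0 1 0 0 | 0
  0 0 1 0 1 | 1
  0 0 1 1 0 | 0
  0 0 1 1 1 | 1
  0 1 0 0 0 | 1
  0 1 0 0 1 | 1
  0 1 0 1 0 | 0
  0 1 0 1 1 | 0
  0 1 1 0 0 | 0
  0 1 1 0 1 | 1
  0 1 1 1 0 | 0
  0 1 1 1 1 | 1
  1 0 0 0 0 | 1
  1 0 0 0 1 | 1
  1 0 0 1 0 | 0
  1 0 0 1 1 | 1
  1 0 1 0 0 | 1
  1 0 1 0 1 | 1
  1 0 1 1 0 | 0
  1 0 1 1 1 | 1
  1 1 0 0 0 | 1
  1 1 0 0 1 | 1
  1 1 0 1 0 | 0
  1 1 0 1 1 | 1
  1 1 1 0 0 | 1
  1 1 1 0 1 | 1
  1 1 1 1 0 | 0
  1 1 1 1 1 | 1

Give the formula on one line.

(((a | ~c) & ((a & e) | ~d)) | (c & e))

  ~c = 11110000111100001111000011110000
  (a | ~c) = 11110000111100001111111111111111
  (a & e) = 00000000000000000101010101010101
  ~d = 11001100110011001100110011001100
  ((a & e) | ~d) = 11001100110011001101110111011101
  ((a | ~c) & ((a & e) | ~d)) = 11000000110000001101110111011101
  (c & e) = 00000101000001010000010100000101
  (((a | ~c) & ((a & e) | ~d)) | (c & e)) = 11000101110001011101110111011101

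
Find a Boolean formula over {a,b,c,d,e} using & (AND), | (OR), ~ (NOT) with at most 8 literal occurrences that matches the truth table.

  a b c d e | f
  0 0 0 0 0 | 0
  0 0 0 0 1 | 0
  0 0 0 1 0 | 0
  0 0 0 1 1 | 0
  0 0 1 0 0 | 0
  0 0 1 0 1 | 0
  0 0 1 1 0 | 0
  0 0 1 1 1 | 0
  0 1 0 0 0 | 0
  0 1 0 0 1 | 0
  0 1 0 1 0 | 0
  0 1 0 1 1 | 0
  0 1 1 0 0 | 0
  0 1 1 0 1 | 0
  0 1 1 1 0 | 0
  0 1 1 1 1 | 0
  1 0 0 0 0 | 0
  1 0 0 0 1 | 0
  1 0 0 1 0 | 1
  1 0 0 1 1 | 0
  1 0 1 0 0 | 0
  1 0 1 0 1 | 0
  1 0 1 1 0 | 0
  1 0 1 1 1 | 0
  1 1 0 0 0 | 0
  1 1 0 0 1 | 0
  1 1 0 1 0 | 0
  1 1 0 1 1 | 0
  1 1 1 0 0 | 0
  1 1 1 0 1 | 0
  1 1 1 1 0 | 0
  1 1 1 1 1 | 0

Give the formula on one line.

((a & ~b) & (~c & (d & ~e)))

  ~b = 11111111000000001111111100000000
  (a & ~b) = 00000000000000001111111100000000
  ~c = 11110000111100001111000011110000
  ~e = 10101010101010101010101010101010
  (d & ~e) = 00100010001000100010001000100010
  (~c & (d & ~e)) = 00100000001000000010000000100000
  ((a & ~b) & (~c & (d & ~e))) = 00000000000000000010000000000000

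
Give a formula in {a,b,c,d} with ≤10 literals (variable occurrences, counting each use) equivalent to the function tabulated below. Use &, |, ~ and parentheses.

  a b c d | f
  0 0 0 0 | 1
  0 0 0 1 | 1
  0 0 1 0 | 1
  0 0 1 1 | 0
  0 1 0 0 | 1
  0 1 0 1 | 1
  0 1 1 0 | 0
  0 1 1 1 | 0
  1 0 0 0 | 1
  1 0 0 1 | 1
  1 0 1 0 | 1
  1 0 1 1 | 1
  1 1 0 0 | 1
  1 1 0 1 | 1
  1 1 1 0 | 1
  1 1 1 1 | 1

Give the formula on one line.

  ~c = 1100110011001100
  (~c & d) = 0100010001000100
  ~b = 1111000011110000
  ~d = 1010101010101010
  (~b & ~d) = 1010000010100000
  ~a = 1111111100000000
  (~a | ~d) = 1111111110101010
  (b & ~c) = 0000110000001100
  ((~a | ~d) & (b & ~c)) = 0000110000001000
  ((~b & ~d) | ((~a | ~d) & (b & ~c))) = 1010110010101000
  (a | ((~b & ~d) | ((~a | ~d) & (b & ~c)))) = 1010110011111111
  ((~c & d) | (a | ((~b & ~d) | ((~a | ~d) & (b & ~c))))) = 1110110011111111

((~c & d) | (a | ((~b & ~d) | ((~a | ~d) & (b & ~c)))))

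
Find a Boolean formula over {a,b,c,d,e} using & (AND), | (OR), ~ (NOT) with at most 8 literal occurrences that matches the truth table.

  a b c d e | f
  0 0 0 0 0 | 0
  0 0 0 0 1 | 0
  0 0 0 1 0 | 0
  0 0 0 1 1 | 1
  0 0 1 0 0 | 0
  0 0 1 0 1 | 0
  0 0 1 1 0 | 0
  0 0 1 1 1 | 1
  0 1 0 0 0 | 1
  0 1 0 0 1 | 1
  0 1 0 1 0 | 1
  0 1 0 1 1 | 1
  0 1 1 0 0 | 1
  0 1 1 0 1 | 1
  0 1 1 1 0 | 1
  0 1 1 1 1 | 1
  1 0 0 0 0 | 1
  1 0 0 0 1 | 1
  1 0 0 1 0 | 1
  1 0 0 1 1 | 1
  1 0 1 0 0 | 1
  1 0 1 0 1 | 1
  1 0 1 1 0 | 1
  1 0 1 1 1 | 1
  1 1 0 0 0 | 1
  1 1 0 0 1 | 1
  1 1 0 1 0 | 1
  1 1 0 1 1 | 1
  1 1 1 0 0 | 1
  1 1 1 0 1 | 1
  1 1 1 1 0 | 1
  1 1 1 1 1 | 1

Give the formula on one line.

(((e & d) | (b & ((~c | ~a) | d))) | (a | b))

  (e & d) = 00010001000100010001000100010001
  ~c = 11110000111100001111000011110000
  ~a = 11111111111111110000000000000000
  (~c | ~a) = 11111111111111111111000011110000
  ((~c | ~a) | d) = 11111111111111111111001111110011
  (b & ((~c | ~a) | d)) = 00000000111111110000000011110011
  ((e & d) | (b & ((~c | ~a) | d))) = 00010001111111110001000111110011
  (a | b) = 00000000111111111111111111111111
  (((e & d) | (b & ((~c | ~a) | d))) | (a | b)) = 00010001111111111111111111111111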